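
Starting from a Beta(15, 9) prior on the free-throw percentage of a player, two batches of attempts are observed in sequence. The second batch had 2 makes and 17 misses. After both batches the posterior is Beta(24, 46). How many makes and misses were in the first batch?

Because Beta–binomial updating is additive in the counts, the combined data contributed (α_post−α_prior, β_post−β_prior) successes and failures.
Total across both batches: 24−15=9 makes, 46−9=37 misses.
Subtract the second batch: 9−2=7 makes and 37−17=20 misses.

7 makes and 20 misses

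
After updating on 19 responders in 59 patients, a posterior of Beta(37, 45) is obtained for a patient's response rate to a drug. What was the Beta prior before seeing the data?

Beta(18, 5)

A Beta(a, b) prior with s successes and f failures in binomial data gives a Beta(a+s, b+f) posterior.
So a = 37 − 19 = 18 and b = 45 − 40 = 5.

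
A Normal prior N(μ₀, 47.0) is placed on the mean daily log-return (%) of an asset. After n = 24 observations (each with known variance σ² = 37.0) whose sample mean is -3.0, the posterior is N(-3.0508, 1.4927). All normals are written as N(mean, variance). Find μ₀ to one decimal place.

μ₀ = -4.6

The posterior mean is a precision-weighted average: μ_n = (τ₀μ₀ + τ_data·x̄)/(τ₀+τ_data), with τ₀=1/σ₀² and τ_data=n/σ².
Here τ₀ = 1/47.0 = 0.021277 and τ_data = 24/37.0 = 0.648649, so τ_n = 0.669926.
Rearranging for μ₀: μ₀ = (μ_n·τ_n − τ_data·x̄)/τ₀ = (-3.0508·0.669926 − 0.648649·-3.0) / 0.021277 = -0.097863/0.021277 ≈ -4.6.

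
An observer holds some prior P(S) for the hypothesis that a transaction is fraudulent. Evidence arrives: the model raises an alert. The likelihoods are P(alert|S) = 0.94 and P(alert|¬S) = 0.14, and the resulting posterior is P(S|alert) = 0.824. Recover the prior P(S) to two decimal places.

Bayes' rule in odds form gives O(S|E) = O(S)·[P(E|S)/P(E|¬S)], hence O(S) = O(S|E)/LR.
Posterior odds = 0.824/(1−0.824) = 4.6818. LR = 0.94/0.14 = 6.7143.
Prior odds = 4.6818/6.7143 = 0.6973, so P(S) = 0.6973/(1+0.6973) ≈ 0.41.

P(S) = 0.41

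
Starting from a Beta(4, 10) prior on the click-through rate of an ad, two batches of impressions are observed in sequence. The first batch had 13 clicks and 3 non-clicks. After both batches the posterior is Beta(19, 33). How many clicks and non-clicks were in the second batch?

2 clicks and 20 non-clicks

Sequential conjugate updates are equivalent to a single update on the pooled data, so total successes = posterior α − prior α and total failures = posterior β − prior β.
Total across both batches: 19−4=15 clicks, 33−10=23 non-clicks.
Subtract the first batch: 15−13=2 clicks and 23−3=20 non-clicks.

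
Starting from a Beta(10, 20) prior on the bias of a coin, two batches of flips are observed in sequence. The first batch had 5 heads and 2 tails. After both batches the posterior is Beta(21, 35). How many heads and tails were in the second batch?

Because Beta–binomial updating is additive in the counts, the combined data contributed (α_post−α_prior, β_post−β_prior) successes and failures.
Total across both batches: 21−10=11 heads, 35−20=15 tails.
Subtract the first batch: 11−5=6 heads and 15−2=13 tails.

6 heads and 13 tails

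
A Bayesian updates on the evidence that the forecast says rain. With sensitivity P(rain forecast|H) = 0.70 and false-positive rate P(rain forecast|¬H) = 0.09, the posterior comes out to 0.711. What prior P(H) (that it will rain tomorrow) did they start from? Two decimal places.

Bayes' rule in odds form gives O(H|E) = O(H)·[P(E|H)/P(E|¬H)], hence O(H) = O(H|E)/LR.
Posterior odds = 0.711/(1−0.711) = 2.4602. LR = 0.70/0.09 = 7.7778.
Prior odds = 2.4602/7.7778 = 0.3163, so P(H) = 0.3163/(1+0.3163) ≈ 0.24.

P(H) = 0.24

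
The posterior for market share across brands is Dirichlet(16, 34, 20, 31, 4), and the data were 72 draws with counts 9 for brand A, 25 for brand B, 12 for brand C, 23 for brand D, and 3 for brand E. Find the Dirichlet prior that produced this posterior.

For a Dirichlet(α) prior with multinomial counts c, the posterior is Dirichlet(α + c) componentwise.
Subtract each count from the matching posterior parameter: 16−9=7, 34−25=9, 20−12=8, 31−23=8, 4−3=1.

Dirichlet(7, 9, 8, 8, 1)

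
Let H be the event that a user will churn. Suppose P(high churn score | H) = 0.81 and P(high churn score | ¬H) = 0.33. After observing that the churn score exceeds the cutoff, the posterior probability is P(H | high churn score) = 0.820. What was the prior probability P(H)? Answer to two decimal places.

In odds form, posterior odds = prior odds × likelihood ratio, so prior odds = posterior odds ÷ LR.
Posterior odds = 0.820/(1−0.820) = 4.5556. LR = 0.81/0.33 = 2.4545.
Prior odds = 4.5556/2.4545 = 1.8560, so P(H) = 1.8560/(1+1.8560) ≈ 0.65.

P(H) = 0.65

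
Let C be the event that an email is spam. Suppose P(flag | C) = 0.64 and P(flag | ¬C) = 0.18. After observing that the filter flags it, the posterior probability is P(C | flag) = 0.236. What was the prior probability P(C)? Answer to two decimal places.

P(C) = 0.08

In odds form, posterior odds = prior odds × likelihood ratio, so prior odds = posterior odds ÷ LR.
Posterior odds = 0.236/(1−0.236) = 0.3089. LR = 0.64/0.18 = 3.5556.
Prior odds = 0.3089/3.5556 = 0.0869, so P(C) = 0.0869/(1+0.0869) ≈ 0.08.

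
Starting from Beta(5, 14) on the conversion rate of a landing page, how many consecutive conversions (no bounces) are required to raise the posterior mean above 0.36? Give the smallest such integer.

After k conversions and 0 bounces the posterior is Beta(5+k, 14), with mean (5+k)/(5+14+k).
Set (5+k)/(19+k) > 0.36 and solve: k > (0.36·19 − 5)/(1 − 0.36) = 2.875.
The smallest integer exceeding 2.875 is 3.

k = 3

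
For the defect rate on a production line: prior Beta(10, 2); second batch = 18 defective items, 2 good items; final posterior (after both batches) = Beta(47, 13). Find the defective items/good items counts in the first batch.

19 defective items and 9 good items

Sequential conjugate updates are equivalent to a single update on the pooled data, so total successes = posterior α − prior α and total failures = posterior β − prior β.
Total across both batches: 47−10=37 defective items, 13−2=11 good items.
Subtract the second batch: 37−18=19 defective items and 11−2=9 good items.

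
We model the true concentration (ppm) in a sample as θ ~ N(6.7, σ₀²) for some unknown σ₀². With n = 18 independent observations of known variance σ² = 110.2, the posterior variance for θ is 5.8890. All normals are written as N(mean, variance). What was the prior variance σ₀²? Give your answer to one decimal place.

σ₀² = 154.6

Posterior precision equals prior precision plus data precision: 1/σ_n² = 1/σ₀² + n/σ².
So 1/σ₀² = 1/5.8890 − 18/110.2 = 0.169808 − 0.163339 = 0.006469.
Hence σ₀² = 1/0.006469 ≈ 154.6.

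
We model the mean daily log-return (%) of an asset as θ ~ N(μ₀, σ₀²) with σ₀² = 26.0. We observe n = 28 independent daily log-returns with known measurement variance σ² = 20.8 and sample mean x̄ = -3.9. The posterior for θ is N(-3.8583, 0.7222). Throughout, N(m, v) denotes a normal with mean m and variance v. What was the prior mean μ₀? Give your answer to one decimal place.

With known observation variance, the Normal–Normal posterior has precision τ_n = τ₀ + n/σ² and mean μ_n = (τ₀μ₀ + (n/σ²)x̄)/τ_n.
Here τ₀ = 1/26.0 = 0.038462 and τ_data = 28/20.8 = 1.346154, so τ_n = 1.384616.
Rearranging for μ₀: μ₀ = (μ_n·τ_n − τ_data·x̄)/τ₀ = (-3.8583·1.384616 − 1.346154·-3.9) / 0.038462 = -0.092263/0.038462 ≈ -2.4.

μ₀ = -2.4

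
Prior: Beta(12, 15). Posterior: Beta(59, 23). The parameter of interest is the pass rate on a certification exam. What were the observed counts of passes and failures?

47 passes and 8 failures

Under Beta–binomial conjugacy the posterior parameters are (a+s, b+f).
Match parameters: s=59−12=47, f=23−15=8.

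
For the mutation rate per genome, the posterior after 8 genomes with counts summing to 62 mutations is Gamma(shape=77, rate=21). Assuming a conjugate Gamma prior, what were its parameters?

Gamma(shape=15, rate=13)

A Gamma(α, β) prior (rate parametrization) on a Poisson rate with n observations summing to S gives posterior Gamma(α+S, β+n).
So α = 77 − 62 = 15 and β = 21 − 8 = 13.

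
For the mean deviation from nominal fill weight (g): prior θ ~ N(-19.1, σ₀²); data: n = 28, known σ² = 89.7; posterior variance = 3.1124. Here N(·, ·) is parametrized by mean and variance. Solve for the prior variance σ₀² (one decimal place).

Posterior precision equals prior precision plus data precision: 1/σ_n² = 1/σ₀² + n/σ².
So 1/σ₀² = 1/3.1124 − 28/89.7 = 0.321295 − 0.312152 = 0.009143.
Hence σ₀² = 1/0.009143 ≈ 109.4.

σ₀² = 109.4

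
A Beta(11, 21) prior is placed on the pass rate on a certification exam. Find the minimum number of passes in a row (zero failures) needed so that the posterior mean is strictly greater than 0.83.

After k passes and 0 failures the posterior is Beta(11+k, 21), with mean (11+k)/(11+21+k).
Set (11+k)/(32+k) > 0.83 and solve: k > (0.83·32 − 11)/(1 − 0.83) = 91.529.
The smallest integer exceeding 91.529 is 92.

k = 92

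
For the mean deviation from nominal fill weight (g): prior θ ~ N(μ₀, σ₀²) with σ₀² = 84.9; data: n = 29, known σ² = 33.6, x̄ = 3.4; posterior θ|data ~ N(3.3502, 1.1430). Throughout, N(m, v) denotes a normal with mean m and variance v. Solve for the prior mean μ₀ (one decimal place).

μ₀ = -0.3

With known observation variance, the Normal–Normal posterior has precision τ_n = τ₀ + n/σ² and mean μ_n = (τ₀μ₀ + (n/σ²)x̄)/τ_n.
Here τ₀ = 1/84.9 = 0.011779 and τ_data = 29/33.6 = 0.863095, so τ_n = 0.874874.
Rearranging for μ₀: μ₀ = (μ_n·τ_n − τ_data·x̄)/τ₀ = (3.3502·0.874874 − 0.863095·3.4) / 0.011779 = -0.003520/0.011779 ≈ -0.3.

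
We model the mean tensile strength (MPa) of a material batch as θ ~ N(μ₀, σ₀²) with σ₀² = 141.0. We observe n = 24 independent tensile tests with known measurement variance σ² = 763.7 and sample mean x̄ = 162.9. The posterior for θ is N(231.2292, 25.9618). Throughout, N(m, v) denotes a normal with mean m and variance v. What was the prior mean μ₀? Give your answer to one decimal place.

With known observation variance, the Normal–Normal posterior has precision τ_n = τ₀ + n/σ² and mean μ_n = (τ₀μ₀ + (n/σ²)x̄)/τ_n.
Here τ₀ = 1/141.0 = 0.007092 and τ_data = 24/763.7 = 0.031426, so τ_n = 0.038518.
Rearranging for μ₀: μ₀ = (μ_n·τ_n − τ_data·x̄)/τ₀ = (231.2292·0.038518 − 0.031426·162.9) / 0.007092 = 3.787191/0.007092 ≈ 534.0.

μ₀ = 534.0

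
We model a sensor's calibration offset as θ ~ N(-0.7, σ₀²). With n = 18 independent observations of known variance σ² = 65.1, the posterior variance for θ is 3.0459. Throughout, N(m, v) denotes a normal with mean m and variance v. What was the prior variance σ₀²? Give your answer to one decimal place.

For the Normal–Normal model with known σ², precisions add: τ_n = τ₀ + n/σ².
So 1/σ₀² = 1/3.0459 − 18/65.1 = 0.328310 − 0.276498 = 0.051812.
Hence σ₀² = 1/0.051812 ≈ 19.3.

σ₀² = 19.3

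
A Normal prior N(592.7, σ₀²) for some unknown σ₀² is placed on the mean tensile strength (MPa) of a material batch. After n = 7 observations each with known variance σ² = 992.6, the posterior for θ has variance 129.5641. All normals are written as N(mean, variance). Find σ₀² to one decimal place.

σ₀² = 1501.5

For the Normal–Normal model with known σ², precisions add: τ_n = τ₀ + n/σ².
So 1/σ₀² = 1/129.5641 − 7/992.6 = 0.007718 − 0.007052 = 0.000666.
Hence σ₀² = 1/0.000666 ≈ 1501.5.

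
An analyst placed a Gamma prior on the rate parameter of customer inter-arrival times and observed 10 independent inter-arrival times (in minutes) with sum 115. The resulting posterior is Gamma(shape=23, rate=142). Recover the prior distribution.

Gamma(shape=13, rate=27)

For an exponential likelihood with a Gamma(α, β) prior on the rate, n observations with total T give posterior Gamma(α+n, β+T).
So α = 23 − 10 = 13 and β = 142 − 115 = 27.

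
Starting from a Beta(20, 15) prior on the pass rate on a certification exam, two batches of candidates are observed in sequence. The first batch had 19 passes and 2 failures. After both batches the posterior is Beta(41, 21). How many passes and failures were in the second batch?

2 passes and 4 failures

Sequential conjugate updates are equivalent to a single update on the pooled data, so total successes = posterior α − prior α and total failures = posterior β − prior β.
Total across both batches: 41−20=21 passes, 21−15=6 failures.
Subtract the first batch: 21−19=2 passes and 6−2=4 failures.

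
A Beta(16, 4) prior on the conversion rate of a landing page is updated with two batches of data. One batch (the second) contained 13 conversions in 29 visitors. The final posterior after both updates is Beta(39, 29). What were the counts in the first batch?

10 conversions and 9 bounces

Sequential conjugate updates are equivalent to a single update on the pooled data, so total successes = posterior α − prior α and total failures = posterior β − prior β.
Total across both batches: 39−16=23 conversions, 29−4=25 bounces.
Subtract the second batch: 23−13=10 conversions and 25−16=9 bounces.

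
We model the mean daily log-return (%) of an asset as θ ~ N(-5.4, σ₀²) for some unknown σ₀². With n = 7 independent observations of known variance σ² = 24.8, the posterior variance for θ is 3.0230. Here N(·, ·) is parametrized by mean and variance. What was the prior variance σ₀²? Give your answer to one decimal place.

σ₀² = 20.6

For the Normal–Normal model with known σ², precisions add: τ_n = τ₀ + n/σ².
So 1/σ₀² = 1/3.0230 − 7/24.8 = 0.330797 − 0.282258 = 0.048539.
Hence σ₀² = 1/0.048539 ≈ 20.6.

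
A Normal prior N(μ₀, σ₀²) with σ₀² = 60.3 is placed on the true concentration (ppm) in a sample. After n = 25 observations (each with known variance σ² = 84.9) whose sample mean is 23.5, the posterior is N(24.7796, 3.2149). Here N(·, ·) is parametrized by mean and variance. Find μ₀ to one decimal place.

μ₀ = 47.5

The posterior mean is a precision-weighted average: μ_n = (τ₀μ₀ + τ_data·x̄)/(τ₀+τ_data), with τ₀=1/σ₀² and τ_data=n/σ².
Here τ₀ = 1/60.3 = 0.016584 and τ_data = 25/84.9 = 0.294464, so τ_n = 0.311048.
Rearranging for μ₀: μ₀ = (μ_n·τ_n − τ_data·x̄)/τ₀ = (24.7796·0.311048 − 0.294464·23.5) / 0.016584 = 0.787741/0.016584 ≈ 47.5.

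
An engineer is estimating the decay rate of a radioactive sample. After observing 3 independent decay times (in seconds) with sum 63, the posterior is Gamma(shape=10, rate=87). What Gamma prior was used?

Gamma(shape=7, rate=24)

Gamma–exponential conjugacy: posterior shape = α + n, posterior rate = β + Σtᵢ.
So α = 10 − 3 = 7 and β = 87 − 63 = 24.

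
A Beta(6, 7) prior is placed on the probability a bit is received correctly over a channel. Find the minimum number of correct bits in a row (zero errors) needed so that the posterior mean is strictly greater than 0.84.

k = 31

After k correct bits and 0 errors the posterior is Beta(6+k, 7), with mean (6+k)/(6+7+k).
Set (6+k)/(13+k) > 0.84 and solve: k > (0.84·13 − 6)/(1 − 0.84) = 30.750.
The smallest integer exceeding 30.750 is 31, and checking k=31: (37)/(44) = 0.8409 > 0.84.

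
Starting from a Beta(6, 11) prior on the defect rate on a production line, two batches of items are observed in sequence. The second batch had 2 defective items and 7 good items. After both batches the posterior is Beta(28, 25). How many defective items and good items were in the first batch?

Because Beta–binomial updating is additive in the counts, the combined data contributed (α_post−α_prior, β_post−β_prior) successes and failures.
Total across both batches: 28−6=22 defective items, 25−11=14 good items.
Subtract the second batch: 22−2=20 defective items and 14−7=7 good items.

20 defective items and 7 good items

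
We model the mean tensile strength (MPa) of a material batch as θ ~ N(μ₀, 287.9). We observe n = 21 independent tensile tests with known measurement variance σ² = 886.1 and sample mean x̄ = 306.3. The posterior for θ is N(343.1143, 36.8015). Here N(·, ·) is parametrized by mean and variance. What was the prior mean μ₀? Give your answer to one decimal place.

With known observation variance, the Normal–Normal posterior has precision τ_n = τ₀ + n/σ² and mean μ_n = (τ₀μ₀ + (n/σ²)x̄)/τ_n.
Here τ₀ = 1/287.9 = 0.003473 and τ_data = 21/886.1 = 0.023699, so τ_n = 0.027172.
Rearranging for μ₀: μ₀ = (μ_n·τ_n − τ_data·x̄)/τ₀ = (343.1143·0.027172 − 0.023699·306.3) / 0.003473 = 2.064098/0.003473 ≈ 594.3.

μ₀ = 594.3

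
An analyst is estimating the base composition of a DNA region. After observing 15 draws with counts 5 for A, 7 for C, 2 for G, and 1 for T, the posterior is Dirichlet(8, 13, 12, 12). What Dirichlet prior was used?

Dirichlet(3, 6, 10, 11)

For a Dirichlet(α) prior with multinomial counts c, the posterior is Dirichlet(α + c) componentwise.
Subtract each count from the matching posterior parameter: 8−5=3, 13−7=6, 12−2=10, 12−1=11.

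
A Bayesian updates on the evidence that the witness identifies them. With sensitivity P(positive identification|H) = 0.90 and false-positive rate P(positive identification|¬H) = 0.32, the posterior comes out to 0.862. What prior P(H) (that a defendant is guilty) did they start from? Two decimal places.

Bayes' rule in odds form gives O(H|E) = O(H)·[P(E|H)/P(E|¬H)], hence O(H) = O(H|E)/LR.
Posterior odds = 0.862/(1−0.862) = 6.2464. LR = 0.90/0.32 = 2.8125.
Prior odds = 6.2464/2.8125 = 2.2209, so P(H) = 2.2209/(1+2.2209) ≈ 0.69.

P(H) = 0.69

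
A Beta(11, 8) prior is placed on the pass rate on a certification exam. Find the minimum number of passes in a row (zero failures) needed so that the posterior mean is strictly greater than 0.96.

After k passes and 0 failures the posterior is Beta(11+k, 8), with mean (11+k)/(11+8+k).
Set (11+k)/(19+k) > 0.96 and solve: k > (0.96·19 − 11)/(1 − 0.96) = 181.000.
The smallest integer exceeding 181.000 is 182.

k = 182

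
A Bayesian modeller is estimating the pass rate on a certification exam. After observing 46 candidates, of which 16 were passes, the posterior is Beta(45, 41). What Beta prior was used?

Beta(29, 11)

Under Beta–binomial conjugacy the posterior parameters are (a+s, b+f).
Subtract the data counts: 45−16=29, 41−30=11.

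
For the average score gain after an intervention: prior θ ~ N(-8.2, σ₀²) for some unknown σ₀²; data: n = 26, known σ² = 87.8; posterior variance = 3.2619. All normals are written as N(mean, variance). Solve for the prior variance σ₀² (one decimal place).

Posterior precision equals prior precision plus data precision: 1/σ_n² = 1/σ₀² + n/σ².
So 1/σ₀² = 1/3.2619 − 26/87.8 = 0.306570 − 0.296128 = 0.010442.
Hence σ₀² = 1/0.010442 ≈ 95.8.

σ₀² = 95.8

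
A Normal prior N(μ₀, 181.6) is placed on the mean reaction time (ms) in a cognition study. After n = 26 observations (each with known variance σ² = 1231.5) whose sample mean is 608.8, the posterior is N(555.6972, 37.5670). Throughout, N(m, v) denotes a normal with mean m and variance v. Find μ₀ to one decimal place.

μ₀ = 352.1

The posterior mean is a precision-weighted average: μ_n = (τ₀μ₀ + τ_data·x̄)/(τ₀+τ_data), with τ₀=1/σ₀² and τ_data=n/σ².
Here τ₀ = 1/181.6 = 0.005507 and τ_data = 26/1231.5 = 0.021112, so τ_n = 0.026619.
Rearranging for μ₀: μ₀ = (μ_n·τ_n − τ_data·x̄)/τ₀ = (555.6972·0.026619 − 0.021112·608.8) / 0.005507 = 1.939118/0.005507 ≈ 352.1.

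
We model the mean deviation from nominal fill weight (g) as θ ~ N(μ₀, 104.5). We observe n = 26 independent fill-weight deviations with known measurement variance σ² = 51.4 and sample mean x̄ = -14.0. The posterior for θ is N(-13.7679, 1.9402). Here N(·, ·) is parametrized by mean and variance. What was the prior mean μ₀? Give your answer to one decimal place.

With known observation variance, the Normal–Normal posterior has precision τ_n = τ₀ + n/σ² and mean μ_n = (τ₀μ₀ + (n/σ²)x̄)/τ_n.
Here τ₀ = 1/104.5 = 0.009569 and τ_data = 26/51.4 = 0.505837, so τ_n = 0.515406.
Rearranging for μ₀: μ₀ = (μ_n·τ_n − τ_data·x̄)/τ₀ = (-13.7679·0.515406 − 0.505837·-14.0) / 0.009569 = -0.014340/0.009569 ≈ -1.5.

μ₀ = -1.5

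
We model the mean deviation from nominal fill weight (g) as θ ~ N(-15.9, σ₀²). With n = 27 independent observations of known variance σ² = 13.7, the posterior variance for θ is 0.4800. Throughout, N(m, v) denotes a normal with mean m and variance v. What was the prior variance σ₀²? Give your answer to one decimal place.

σ₀² = 8.9

Posterior precision equals prior precision plus data precision: 1/σ_n² = 1/σ₀² + n/σ².
So 1/σ₀² = 1/0.4800 − 27/13.7 = 2.083333 − 1.970803 = 0.112530.
Hence σ₀² = 1/0.112530 ≈ 8.9.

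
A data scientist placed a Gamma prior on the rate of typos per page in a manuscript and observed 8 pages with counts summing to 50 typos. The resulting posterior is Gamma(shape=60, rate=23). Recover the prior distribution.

A Gamma(α, β) prior (rate parametrization) on a Poisson rate with n observations summing to S gives posterior Gamma(α+S, β+n).
So α = 60 − 50 = 10 and β = 23 − 8 = 15.

Gamma(shape=10, rate=15)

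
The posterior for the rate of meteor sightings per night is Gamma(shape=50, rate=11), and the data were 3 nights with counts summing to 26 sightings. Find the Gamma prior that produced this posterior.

A Gamma(α, β) prior (rate parametrization) on a Poisson rate with n observations summing to S gives posterior Gamma(α+S, β+n).
So α = 50 − 26 = 24 and β = 11 − 3 = 8.

Gamma(shape=24, rate=8)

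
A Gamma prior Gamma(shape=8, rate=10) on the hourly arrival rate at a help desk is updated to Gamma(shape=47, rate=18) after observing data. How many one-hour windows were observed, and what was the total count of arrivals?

n = 8 one-hour windows with total 39 arrivals

A Gamma(α, β) prior (rate parametrization) on a Poisson rate with n observations summing to S gives posterior Gamma(α+S, β+n).
Matching: Σxᵢ = 47 − 8 = 39 and n = 18 − 10 = 8.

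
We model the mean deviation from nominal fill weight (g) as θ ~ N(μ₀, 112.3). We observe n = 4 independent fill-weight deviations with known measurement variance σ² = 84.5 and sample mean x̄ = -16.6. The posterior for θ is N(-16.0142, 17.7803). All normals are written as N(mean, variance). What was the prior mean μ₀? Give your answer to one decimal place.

μ₀ = -12.9

The posterior mean is a precision-weighted average: μ_n = (τ₀μ₀ + τ_data·x̄)/(τ₀+τ_data), with τ₀=1/σ₀² and τ_data=n/σ².
Here τ₀ = 1/112.3 = 0.008905 and τ_data = 4/84.5 = 0.047337, so τ_n = 0.056242.
Rearranging for μ₀: μ₀ = (μ_n·τ_n − τ_data·x̄)/τ₀ = (-16.0142·0.056242 − 0.047337·-16.6) / 0.008905 = -0.114876/0.008905 ≈ -12.9.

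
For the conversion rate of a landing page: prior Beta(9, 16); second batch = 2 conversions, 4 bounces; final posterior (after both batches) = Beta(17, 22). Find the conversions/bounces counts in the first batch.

6 conversions and 2 bounces

Because Beta–binomial updating is additive in the counts, the combined data contributed (α_post−α_prior, β_post−β_prior) successes and failures.
Total across both batches: 17−9=8 conversions, 22−16=6 bounces.
Subtract the second batch: 8−2=6 conversions and 6−4=2 bounces.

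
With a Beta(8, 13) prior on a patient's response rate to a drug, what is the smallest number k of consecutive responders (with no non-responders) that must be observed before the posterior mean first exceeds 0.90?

After k responders and 0 non-responders the posterior is Beta(8+k, 13), with mean (8+k)/(8+13+k).
Set (8+k)/(21+k) > 0.90 and solve: k > (0.90·21 − 8)/(1 − 0.90) = 109.000.
The smallest integer exceeding 109.000 is 110, and checking k=110: (118)/(131) = 0.9008 > 0.90.

k = 110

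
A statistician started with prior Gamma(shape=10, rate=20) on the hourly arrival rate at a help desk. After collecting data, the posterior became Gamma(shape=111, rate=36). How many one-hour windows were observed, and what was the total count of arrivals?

Gamma–Poisson conjugacy: posterior shape = α + Σxᵢ, posterior rate = β + n.
Matching: Σxᵢ = 111 − 10 = 101 and n = 36 − 20 = 16.

n = 16 one-hour windows with total 101 arrivals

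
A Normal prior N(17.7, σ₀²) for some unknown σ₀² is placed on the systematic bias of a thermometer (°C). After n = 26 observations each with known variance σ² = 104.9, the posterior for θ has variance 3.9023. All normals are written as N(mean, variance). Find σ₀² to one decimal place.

For the Normal–Normal model with known σ², precisions add: τ_n = τ₀ + n/σ².
So 1/σ₀² = 1/3.9023 − 26/104.9 = 0.256259 − 0.247855 = 0.008404.
Hence σ₀² = 1/0.008404 ≈ 119.0.

σ₀² = 119.0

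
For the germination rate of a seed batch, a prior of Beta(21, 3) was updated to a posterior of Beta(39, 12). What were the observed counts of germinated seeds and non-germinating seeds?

18 germinated seeds and 9 non-germinating seeds

Under Beta–binomial conjugacy the posterior parameters are (a+s, b+f).
Match parameters: s=39−21=18, f=12−3=9.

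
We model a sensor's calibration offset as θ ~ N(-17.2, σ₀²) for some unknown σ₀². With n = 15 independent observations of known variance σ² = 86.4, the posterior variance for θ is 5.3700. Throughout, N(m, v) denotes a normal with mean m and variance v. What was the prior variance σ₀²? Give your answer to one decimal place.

For the Normal–Normal model with known σ², precisions add: τ_n = τ₀ + n/σ².
So 1/σ₀² = 1/5.3700 − 15/86.4 = 0.186220 − 0.173611 = 0.012609.
Hence σ₀² = 1/0.012609 ≈ 79.3.

σ₀² = 79.3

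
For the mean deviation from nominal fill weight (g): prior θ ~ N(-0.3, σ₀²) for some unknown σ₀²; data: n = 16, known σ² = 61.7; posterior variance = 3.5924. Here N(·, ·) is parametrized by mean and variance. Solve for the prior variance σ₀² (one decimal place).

σ₀² = 52.5

For the Normal–Normal model with known σ², precisions add: τ_n = τ₀ + n/σ².
So 1/σ₀² = 1/3.5924 − 16/61.7 = 0.278365 − 0.259319 = 0.019046.
Hence σ₀² = 1/0.019046 ≈ 52.5.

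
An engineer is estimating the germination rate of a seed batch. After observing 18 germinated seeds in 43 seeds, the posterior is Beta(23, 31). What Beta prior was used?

A Beta(α, β) prior with s successes and f failures in binomial data gives a Beta(α+s, β+f) posterior.
So α = 23 − 18 = 5 and β = 31 − 25 = 6.

Beta(5, 6)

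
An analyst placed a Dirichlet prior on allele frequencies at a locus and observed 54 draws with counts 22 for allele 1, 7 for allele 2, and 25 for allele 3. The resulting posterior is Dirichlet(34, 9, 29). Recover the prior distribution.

For a Dirichlet(α) prior with multinomial counts c, the posterior is Dirichlet(α + c) componentwise.
Subtract each count from the matching posterior parameter: 34−22=12, 9−7=2, 29−25=4.

Dirichlet(12, 2, 4)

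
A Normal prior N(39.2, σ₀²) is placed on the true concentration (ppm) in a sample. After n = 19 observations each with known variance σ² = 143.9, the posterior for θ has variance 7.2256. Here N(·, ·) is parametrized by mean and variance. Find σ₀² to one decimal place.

For the Normal–Normal model with known σ², precisions add: τ_n = τ₀ + n/σ².
So 1/σ₀² = 1/7.2256 − 19/143.9 = 0.138397 − 0.132036 = 0.006361.
Hence σ₀² = 1/0.006361 ≈ 157.2.

σ₀² = 157.2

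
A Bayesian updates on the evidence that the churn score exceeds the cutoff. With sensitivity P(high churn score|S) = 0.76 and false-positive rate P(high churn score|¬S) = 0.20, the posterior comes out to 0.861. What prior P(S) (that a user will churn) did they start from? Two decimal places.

P(S) = 0.62

Bayes' rule in odds form gives O(S|E) = O(S)·[P(E|S)/P(E|¬S)], hence O(S) = O(S|E)/LR.
Posterior odds = 0.861/(1−0.861) = 6.1942. LR = 0.76/0.20 = 3.8000.
Prior odds = 6.1942/3.8000 = 1.6301, so P(S) = 1.6301/(1+1.6301) ≈ 0.62.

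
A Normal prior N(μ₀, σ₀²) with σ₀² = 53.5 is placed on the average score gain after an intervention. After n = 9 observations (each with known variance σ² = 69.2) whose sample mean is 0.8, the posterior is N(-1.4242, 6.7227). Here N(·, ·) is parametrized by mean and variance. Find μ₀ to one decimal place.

μ₀ = -16.9

The posterior mean is a precision-weighted average: μ_n = (τ₀μ₀ + τ_data·x̄)/(τ₀+τ_data), with τ₀=1/σ₀² and τ_data=n/σ².
Here τ₀ = 1/53.5 = 0.018692 and τ_data = 9/69.2 = 0.130058, so τ_n = 0.148750.
Rearranging for μ₀: μ₀ = (μ_n·τ_n − τ_data·x̄)/τ₀ = (-1.4242·0.148750 − 0.130058·0.8) / 0.018692 = -0.315896/0.018692 ≈ -16.9.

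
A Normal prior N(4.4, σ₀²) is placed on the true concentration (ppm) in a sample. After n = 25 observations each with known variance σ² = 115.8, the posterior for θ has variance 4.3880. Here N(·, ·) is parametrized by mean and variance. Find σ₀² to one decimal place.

For the Normal–Normal model with known σ², precisions add: τ_n = τ₀ + n/σ².
So 1/σ₀² = 1/4.3880 − 25/115.8 = 0.227894 − 0.215889 = 0.012005.
Hence σ₀² = 1/0.012005 ≈ 83.3.

σ₀² = 83.3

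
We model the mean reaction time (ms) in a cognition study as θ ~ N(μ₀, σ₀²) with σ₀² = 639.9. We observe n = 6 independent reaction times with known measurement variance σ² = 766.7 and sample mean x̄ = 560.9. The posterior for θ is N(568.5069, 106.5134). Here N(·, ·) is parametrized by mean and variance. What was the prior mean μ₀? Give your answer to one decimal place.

The posterior mean is a precision-weighted average: μ_n = (τ₀μ₀ + τ_data·x̄)/(τ₀+τ_data), with τ₀=1/σ₀² and τ_data=n/σ².
Here τ₀ = 1/639.9 = 0.001563 and τ_data = 6/766.7 = 0.007826, so τ_n = 0.009389.
Rearranging for μ₀: μ₀ = (μ_n·τ_n − τ_data·x̄)/τ₀ = (568.5069·0.009389 − 0.007826·560.9) / 0.001563 = 0.948108/0.001563 ≈ 606.6.

μ₀ = 606.6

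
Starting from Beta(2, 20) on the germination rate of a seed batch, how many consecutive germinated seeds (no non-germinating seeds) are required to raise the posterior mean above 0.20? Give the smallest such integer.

After k germinated seeds and 0 non-germinating seeds the posterior is Beta(2+k, 20), with mean (2+k)/(2+20+k).
Set (2+k)/(22+k) > 0.20 and solve: k > (0.20·22 − 2)/(1 − 0.20) = 3.000.
The smallest integer exceeding 3.000 is 4, and checking k=4: (6)/(26) = 0.2308 > 0.20.

k = 4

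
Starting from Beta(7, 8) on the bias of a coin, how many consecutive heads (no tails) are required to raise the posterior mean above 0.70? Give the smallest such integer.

After k heads and 0 tails the posterior is Beta(7+k, 8), with mean (7+k)/(7+8+k).
Set (7+k)/(15+k) > 0.70 and solve: k > (0.70·15 − 7)/(1 − 0.70) = 11.667.
The smallest integer exceeding 11.667 is 12.

k = 12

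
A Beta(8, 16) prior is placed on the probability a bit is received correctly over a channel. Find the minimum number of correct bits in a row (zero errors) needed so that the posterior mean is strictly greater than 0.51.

k = 9

After k correct bits and 0 errors the posterior is Beta(8+k, 16), with mean (8+k)/(8+16+k).
Set (8+k)/(24+k) > 0.51 and solve: k > (0.51·24 − 8)/(1 − 0.51) = 8.653.
The smallest integer exceeding 8.653 is 9, and checking k=9: (17)/(33) = 0.5152 > 0.51.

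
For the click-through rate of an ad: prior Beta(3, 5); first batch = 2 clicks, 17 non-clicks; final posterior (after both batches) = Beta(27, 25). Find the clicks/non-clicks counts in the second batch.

Because Beta–binomial updating is additive in the counts, the combined data contributed (α_post−α_prior, β_post−β_prior) successes and failures.
Total across both batches: 27−3=24 clicks, 25−5=20 non-clicks.
Subtract the first batch: 24−2=22 clicks and 20−17=3 non-clicks.

22 clicks and 3 non-clicks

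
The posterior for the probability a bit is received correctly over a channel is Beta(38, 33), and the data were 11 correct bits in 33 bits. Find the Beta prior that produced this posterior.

A Beta(a, b) prior with s successes and f failures in binomial data gives a Beta(a+s, b+f) posterior.
Subtract the data counts: 38−11=27, 33−22=11.

Beta(27, 11)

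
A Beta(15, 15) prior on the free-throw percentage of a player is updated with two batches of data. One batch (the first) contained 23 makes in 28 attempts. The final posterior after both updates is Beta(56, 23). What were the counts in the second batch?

18 makes and 3 misses

Because Beta–binomial updating is additive in the counts, the combined data contributed (α_post−α_prior, β_post−β_prior) successes and failures.
Total across both batches: 56−15=41 makes, 23−15=8 misses.
Subtract the first batch: 41−23=18 makes and 8−5=3 misses.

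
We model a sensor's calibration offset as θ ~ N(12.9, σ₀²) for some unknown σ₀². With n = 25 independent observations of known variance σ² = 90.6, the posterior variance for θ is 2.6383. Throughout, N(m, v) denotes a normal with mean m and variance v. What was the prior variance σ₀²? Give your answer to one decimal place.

σ₀² = 9.7

For the Normal–Normal model with known σ², precisions add: τ_n = τ₀ + n/σ².
So 1/σ₀² = 1/2.6383 − 25/90.6 = 0.379032 − 0.275938 = 0.103094.
Hence σ₀² = 1/0.103094 ≈ 9.7.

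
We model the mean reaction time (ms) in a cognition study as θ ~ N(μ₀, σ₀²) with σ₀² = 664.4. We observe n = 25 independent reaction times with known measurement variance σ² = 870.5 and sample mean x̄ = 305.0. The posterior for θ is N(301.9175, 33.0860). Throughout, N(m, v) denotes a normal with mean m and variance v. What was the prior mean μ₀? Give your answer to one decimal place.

μ₀ = 243.1

The posterior mean is a precision-weighted average: μ_n = (τ₀μ₀ + τ_data·x̄)/(τ₀+τ_data), with τ₀=1/σ₀² and τ_data=n/σ².
Here τ₀ = 1/664.4 = 0.001505 and τ_data = 25/870.5 = 0.028719, so τ_n = 0.030224.
Rearranging for μ₀: μ₀ = (μ_n·τ_n − τ_data·x̄)/τ₀ = (301.9175·0.030224 − 0.028719·305.0) / 0.001505 = 0.365860/0.001505 ≈ 243.1.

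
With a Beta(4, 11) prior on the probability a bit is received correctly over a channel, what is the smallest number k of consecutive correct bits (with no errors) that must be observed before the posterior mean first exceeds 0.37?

k = 3

After k correct bits and 0 errors the posterior is Beta(4+k, 11), with mean (4+k)/(4+11+k).
Set (4+k)/(15+k) > 0.37 and solve: k > (0.37·15 − 4)/(1 − 0.37) = 2.460.
The smallest integer exceeding 2.460 is 3.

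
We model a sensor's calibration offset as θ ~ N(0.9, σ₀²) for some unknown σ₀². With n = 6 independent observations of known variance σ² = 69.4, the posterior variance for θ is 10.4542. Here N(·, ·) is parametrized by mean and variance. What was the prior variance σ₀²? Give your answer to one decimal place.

Posterior precision equals prior precision plus data precision: 1/σ_n² = 1/σ₀² + n/σ².
So 1/σ₀² = 1/10.4542 − 6/69.4 = 0.095655 − 0.086455 = 0.009200.
Hence σ₀² = 1/0.009200 ≈ 108.7.

σ₀² = 108.7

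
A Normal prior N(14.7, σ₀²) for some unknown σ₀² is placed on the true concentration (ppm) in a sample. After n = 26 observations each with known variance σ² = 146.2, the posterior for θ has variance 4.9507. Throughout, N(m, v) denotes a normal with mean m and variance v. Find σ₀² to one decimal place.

σ₀² = 41.4

Posterior precision equals prior precision plus data precision: 1/σ_n² = 1/σ₀² + n/σ².
So 1/σ₀² = 1/4.9507 − 26/146.2 = 0.201992 − 0.177839 = 0.024153.
Hence σ₀² = 1/0.024153 ≈ 41.4.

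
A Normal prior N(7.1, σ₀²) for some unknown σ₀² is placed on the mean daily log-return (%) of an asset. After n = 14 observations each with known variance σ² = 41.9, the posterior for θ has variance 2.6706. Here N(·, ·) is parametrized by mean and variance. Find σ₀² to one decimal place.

For the Normal–Normal model with known σ², precisions add: τ_n = τ₀ + n/σ².
So 1/σ₀² = 1/2.6706 − 14/41.9 = 0.374448 − 0.334129 = 0.040319.
Hence σ₀² = 1/0.040319 ≈ 24.8.

σ₀² = 24.8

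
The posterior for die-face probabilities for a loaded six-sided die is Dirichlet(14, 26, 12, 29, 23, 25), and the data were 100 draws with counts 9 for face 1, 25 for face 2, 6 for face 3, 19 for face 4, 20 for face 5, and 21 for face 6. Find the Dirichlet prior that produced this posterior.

For a Dirichlet(α) prior with multinomial counts c, the posterior is Dirichlet(α + c) componentwise.
Subtract each count from the matching posterior parameter: 14−9=5, 26−25=1, 12−6=6, 29−19=10, 23−20=3, 25−21=4.

Dirichlet(5, 1, 6, 10, 3, 4)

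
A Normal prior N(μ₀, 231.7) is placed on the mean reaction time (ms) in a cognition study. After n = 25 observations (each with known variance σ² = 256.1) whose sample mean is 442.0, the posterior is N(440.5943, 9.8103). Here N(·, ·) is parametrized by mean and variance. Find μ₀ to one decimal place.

The posterior mean is a precision-weighted average: μ_n = (τ₀μ₀ + τ_data·x̄)/(τ₀+τ_data), with τ₀=1/σ₀² and τ_data=n/σ².
Here τ₀ = 1/231.7 = 0.004316 and τ_data = 25/256.1 = 0.097618, so τ_n = 0.101934.
Rearranging for μ₀: μ₀ = (μ_n·τ_n − τ_data·x̄)/τ₀ = (440.5943·0.101934 − 0.097618·442.0) / 0.004316 = 1.764383/0.004316 ≈ 408.8.

μ₀ = 408.8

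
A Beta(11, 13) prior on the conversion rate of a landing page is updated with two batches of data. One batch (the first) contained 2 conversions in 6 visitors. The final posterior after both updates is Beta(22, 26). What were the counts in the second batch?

9 conversions and 9 bounces

Sequential conjugate updates are equivalent to a single update on the pooled data, so total successes = posterior α − prior α and total failures = posterior β − prior β.
Total across both batches: 22−11=11 conversions, 26−13=13 bounces.
Subtract the first batch: 11−2=9 conversions and 13−4=9 bounces.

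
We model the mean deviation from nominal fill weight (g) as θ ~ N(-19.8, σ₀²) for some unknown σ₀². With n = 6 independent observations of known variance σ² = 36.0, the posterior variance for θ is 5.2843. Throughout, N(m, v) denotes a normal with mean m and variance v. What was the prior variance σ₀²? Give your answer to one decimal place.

σ₀² = 44.3

For the Normal–Normal model with known σ², precisions add: τ_n = τ₀ + n/σ².
So 1/σ₀² = 1/5.2843 − 6/36.0 = 0.189240 − 0.166667 = 0.022573.
Hence σ₀² = 1/0.022573 ≈ 44.3.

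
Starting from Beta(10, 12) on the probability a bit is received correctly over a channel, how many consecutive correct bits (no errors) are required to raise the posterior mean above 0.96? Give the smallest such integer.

k = 279

After k correct bits and 0 errors the posterior is Beta(10+k, 12), with mean (10+k)/(10+12+k).
Set (10+k)/(22+k) > 0.96 and solve: k > (0.96·22 − 10)/(1 − 0.96) = 278.000.
The smallest integer exceeding 278.000 is 279.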